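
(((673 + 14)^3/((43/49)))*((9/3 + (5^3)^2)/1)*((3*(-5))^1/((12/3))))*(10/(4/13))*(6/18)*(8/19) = -80696194527557700/817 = -98771351930915.18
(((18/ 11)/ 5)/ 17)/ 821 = 18/ 767635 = 0.00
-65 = -65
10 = 10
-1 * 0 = 0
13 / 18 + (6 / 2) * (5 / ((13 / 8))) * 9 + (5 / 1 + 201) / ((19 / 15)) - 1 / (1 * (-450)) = 13695511 / 55575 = 246.43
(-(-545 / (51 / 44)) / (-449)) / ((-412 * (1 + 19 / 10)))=59950 / 68399313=0.00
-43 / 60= -0.72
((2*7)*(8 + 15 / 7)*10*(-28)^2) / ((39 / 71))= 79042880 / 39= 2026740.51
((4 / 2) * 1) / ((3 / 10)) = 6.67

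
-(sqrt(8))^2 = -8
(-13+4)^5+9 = -59040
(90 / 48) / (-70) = -3 / 112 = -0.03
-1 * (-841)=841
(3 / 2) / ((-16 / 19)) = -57 / 32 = -1.78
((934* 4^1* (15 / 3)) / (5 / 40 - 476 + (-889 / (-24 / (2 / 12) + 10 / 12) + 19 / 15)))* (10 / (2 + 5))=-19255344000 / 337977829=-56.97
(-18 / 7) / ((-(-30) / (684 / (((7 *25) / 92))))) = -188784 / 6125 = -30.82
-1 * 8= -8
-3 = -3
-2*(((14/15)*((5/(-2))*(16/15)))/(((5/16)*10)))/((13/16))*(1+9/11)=114688/32175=3.56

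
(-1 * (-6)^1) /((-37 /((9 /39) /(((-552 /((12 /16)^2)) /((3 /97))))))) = 81 /68679104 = 0.00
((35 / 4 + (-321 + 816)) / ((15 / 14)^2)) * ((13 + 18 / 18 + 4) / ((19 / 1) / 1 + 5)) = 19747 / 60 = 329.12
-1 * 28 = -28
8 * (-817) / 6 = -3268 / 3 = -1089.33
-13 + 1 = -12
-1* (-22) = 22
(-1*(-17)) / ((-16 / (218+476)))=-737.38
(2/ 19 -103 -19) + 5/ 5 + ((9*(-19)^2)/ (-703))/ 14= -1193095/ 9842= -121.22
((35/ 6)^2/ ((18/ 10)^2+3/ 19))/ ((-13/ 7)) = -4073125/ 755352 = -5.39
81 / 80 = 1.01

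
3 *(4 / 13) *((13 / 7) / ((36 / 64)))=64 / 21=3.05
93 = 93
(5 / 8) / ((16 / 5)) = 25 / 128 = 0.20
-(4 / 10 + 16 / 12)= -26 / 15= -1.73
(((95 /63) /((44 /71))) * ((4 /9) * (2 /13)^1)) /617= 13490 /50026977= 0.00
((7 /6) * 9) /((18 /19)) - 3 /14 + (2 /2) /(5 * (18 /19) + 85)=1558261 /143220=10.88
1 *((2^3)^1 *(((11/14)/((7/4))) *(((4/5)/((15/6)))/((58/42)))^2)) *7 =709632/525625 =1.35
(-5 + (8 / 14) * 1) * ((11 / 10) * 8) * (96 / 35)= -130944 / 1225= -106.89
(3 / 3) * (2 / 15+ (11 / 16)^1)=0.82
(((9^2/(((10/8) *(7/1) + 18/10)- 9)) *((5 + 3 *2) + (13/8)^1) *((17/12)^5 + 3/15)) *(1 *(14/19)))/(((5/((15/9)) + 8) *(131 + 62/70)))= 9569955535/4835500032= 1.98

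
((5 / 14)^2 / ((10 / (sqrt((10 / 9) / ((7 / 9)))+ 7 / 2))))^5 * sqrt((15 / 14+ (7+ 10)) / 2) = 0.00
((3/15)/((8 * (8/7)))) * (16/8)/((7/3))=3/160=0.02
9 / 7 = 1.29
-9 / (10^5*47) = -9 / 4700000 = -0.00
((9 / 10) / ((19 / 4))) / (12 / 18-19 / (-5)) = 54 / 1273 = 0.04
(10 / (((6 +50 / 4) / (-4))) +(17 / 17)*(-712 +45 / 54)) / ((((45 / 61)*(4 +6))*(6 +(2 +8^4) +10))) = -9659899 / 410988600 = -0.02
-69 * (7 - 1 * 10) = 207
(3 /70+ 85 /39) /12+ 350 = 11472067 /32760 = 350.19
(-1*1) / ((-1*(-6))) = -1 / 6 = -0.17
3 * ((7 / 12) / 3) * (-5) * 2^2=-35 / 3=-11.67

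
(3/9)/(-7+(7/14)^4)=-16/333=-0.05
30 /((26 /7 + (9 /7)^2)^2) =72030 /69169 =1.04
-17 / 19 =-0.89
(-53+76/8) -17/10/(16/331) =-12587/160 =-78.67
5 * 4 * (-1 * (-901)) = 18020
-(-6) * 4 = 24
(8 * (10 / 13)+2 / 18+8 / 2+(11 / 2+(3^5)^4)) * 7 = 5711352874661 / 234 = 24407490917.35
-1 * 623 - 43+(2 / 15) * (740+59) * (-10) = -5194 / 3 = -1731.33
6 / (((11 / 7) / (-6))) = -252 / 11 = -22.91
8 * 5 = 40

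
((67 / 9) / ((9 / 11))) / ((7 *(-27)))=-737 / 15309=-0.05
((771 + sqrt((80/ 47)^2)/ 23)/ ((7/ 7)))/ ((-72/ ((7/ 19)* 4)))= -5834717/ 369702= -15.78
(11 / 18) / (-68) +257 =314557 / 1224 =256.99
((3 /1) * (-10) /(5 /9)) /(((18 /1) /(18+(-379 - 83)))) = 1332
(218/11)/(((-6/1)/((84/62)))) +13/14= -16931/4774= -3.55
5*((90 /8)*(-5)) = -1125 /4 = -281.25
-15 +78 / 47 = -627 / 47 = -13.34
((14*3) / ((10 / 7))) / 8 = 147 / 40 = 3.68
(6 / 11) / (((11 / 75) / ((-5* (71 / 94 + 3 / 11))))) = -1195875 / 62557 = -19.12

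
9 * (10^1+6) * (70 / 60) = 168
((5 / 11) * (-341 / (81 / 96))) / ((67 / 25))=-124000 / 1809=-68.55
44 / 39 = 1.13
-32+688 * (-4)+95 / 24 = -66721 / 24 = -2780.04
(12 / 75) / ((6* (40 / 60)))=1 / 25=0.04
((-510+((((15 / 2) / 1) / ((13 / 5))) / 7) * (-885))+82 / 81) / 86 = -12879871 / 1267812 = -10.16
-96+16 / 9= -848 / 9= -94.22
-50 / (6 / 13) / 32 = -3.39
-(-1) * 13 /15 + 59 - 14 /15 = 58.93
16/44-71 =-777/11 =-70.64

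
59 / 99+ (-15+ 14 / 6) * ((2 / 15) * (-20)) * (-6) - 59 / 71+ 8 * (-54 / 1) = -4462724 / 7029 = -634.90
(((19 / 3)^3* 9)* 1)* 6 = 13718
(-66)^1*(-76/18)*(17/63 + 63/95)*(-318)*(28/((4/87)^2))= -1095140780.80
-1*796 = -796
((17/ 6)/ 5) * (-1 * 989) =-16813/ 30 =-560.43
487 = 487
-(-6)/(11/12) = 72/11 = 6.55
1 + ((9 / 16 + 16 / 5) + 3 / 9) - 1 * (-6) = 2663 / 240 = 11.10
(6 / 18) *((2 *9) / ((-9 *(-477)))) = 2 / 1431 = 0.00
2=2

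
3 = 3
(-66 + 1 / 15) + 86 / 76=-36937 / 570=-64.80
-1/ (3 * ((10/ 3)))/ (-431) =1/ 4310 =0.00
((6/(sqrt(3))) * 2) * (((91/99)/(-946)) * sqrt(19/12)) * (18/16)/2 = -91 * sqrt(19)/83248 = -0.00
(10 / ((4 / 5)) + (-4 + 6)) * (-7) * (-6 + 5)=203 / 2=101.50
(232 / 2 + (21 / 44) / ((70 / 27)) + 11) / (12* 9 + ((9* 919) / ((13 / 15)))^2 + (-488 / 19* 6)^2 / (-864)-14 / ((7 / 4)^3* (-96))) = 501876323403 / 359398414567362280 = 0.00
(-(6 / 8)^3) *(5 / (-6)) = 45 / 128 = 0.35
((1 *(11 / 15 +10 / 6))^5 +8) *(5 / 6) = 136916 / 1875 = 73.02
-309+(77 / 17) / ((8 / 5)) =-41639 / 136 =-306.17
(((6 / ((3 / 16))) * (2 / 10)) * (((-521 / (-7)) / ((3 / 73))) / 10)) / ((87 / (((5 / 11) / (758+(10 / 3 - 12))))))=76066 / 9412095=0.01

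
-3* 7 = -21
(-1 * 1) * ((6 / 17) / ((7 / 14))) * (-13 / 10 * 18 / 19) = 1404 / 1615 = 0.87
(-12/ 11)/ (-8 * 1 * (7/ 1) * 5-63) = 12/ 3773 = 0.00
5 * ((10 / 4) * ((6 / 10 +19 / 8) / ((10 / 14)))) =833 / 16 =52.06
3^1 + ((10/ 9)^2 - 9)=-386/ 81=-4.77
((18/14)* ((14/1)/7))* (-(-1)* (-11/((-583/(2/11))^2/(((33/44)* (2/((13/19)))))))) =-2052/340228889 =-0.00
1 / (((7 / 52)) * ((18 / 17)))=442 / 63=7.02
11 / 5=2.20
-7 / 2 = -3.50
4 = 4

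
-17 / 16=-1.06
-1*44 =-44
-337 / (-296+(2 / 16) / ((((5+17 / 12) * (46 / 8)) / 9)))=596827 / 524162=1.14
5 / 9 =0.56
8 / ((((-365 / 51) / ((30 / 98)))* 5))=-0.07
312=312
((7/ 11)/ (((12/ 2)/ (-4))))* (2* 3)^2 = -168/ 11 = -15.27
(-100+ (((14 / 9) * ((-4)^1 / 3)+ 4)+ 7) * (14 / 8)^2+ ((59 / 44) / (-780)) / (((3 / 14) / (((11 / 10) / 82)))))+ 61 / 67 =-55348002263 / 771357600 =-71.75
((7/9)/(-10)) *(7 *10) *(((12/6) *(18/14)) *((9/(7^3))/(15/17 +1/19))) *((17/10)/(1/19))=-938961/73990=-12.69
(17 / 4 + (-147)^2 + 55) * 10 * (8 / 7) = 1733460 / 7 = 247637.14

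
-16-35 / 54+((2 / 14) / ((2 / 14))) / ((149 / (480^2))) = 12307649 / 8046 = 1529.66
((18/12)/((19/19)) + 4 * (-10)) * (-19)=1463/2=731.50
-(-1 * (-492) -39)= -453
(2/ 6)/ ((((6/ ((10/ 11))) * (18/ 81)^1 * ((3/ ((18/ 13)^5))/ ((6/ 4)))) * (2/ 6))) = 7085880/ 4084223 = 1.73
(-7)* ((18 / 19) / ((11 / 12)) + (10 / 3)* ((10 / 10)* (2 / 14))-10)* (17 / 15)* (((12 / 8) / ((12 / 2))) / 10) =79186 / 47025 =1.68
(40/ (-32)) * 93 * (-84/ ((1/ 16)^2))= 2499840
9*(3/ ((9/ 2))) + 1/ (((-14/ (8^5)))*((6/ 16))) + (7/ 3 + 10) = -130687/ 21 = -6223.19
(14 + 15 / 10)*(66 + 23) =2759 / 2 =1379.50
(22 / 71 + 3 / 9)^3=0.27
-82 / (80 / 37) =-1517 / 40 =-37.92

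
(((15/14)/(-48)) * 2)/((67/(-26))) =65/3752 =0.02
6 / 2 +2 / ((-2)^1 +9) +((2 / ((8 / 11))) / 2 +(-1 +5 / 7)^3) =12725 / 2744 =4.64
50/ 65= 10/ 13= 0.77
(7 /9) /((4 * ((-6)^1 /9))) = -7 /24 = -0.29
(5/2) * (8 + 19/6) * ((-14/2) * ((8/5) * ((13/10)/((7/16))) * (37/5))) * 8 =-4125056/75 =-55000.75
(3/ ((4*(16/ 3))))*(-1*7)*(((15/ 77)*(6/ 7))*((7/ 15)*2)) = -27/ 176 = -0.15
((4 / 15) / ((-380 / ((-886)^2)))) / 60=-196249 / 21375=-9.18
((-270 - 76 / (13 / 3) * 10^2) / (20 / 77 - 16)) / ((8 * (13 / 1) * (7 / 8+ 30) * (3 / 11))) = 3714095 / 25296258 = 0.15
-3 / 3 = -1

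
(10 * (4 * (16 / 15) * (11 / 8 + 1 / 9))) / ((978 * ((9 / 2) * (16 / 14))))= 1498 / 118827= 0.01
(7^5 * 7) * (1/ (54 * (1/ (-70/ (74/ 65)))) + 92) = 10689748.30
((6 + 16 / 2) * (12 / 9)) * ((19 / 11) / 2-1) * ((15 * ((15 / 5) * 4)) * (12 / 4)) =-15120 / 11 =-1374.55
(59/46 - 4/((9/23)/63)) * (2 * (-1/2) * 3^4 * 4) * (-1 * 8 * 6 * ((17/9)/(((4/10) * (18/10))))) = -603126000/23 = -26222869.57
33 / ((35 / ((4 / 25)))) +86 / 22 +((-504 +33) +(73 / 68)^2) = -20730342327 / 44506000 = -465.79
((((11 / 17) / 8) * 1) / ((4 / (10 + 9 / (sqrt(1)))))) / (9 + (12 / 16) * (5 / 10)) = 209 / 5100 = 0.04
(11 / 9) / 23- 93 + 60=-6820 / 207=-32.95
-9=-9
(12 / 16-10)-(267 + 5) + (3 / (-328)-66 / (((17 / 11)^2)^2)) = -8022011181 / 27394888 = -292.83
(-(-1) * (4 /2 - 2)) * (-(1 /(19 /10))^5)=0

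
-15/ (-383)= 15/ 383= 0.04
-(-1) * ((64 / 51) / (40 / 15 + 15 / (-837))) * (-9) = -53568 / 12563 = -4.26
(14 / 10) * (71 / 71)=7 / 5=1.40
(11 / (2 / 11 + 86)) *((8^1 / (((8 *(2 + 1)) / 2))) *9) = 121 / 158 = 0.77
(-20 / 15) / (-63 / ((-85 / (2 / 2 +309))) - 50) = -17 / 2292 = -0.01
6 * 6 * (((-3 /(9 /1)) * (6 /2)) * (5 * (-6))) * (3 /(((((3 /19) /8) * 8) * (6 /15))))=51300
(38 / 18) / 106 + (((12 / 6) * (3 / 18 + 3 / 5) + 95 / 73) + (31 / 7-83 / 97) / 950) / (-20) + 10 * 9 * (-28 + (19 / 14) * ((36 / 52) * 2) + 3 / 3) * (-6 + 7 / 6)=31907825830489561 / 2919967186500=10927.46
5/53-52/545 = -31/28885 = -0.00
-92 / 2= -46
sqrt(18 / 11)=3 * sqrt(22) / 11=1.28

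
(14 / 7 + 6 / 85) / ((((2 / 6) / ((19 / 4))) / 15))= 7524 / 17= 442.59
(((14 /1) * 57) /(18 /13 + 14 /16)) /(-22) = -41496 /2585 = -16.05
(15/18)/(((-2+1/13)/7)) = -91/30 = -3.03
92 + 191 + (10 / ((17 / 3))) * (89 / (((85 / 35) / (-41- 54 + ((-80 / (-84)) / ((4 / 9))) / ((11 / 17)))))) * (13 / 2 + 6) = -234727843 / 3179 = -73837.01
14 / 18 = 7 / 9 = 0.78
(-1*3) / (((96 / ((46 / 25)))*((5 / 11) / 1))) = -253 / 2000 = -0.13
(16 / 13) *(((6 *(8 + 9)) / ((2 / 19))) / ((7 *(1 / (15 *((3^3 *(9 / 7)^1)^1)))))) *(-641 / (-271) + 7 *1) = 143427659040 / 172627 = 830852.99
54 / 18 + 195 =198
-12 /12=-1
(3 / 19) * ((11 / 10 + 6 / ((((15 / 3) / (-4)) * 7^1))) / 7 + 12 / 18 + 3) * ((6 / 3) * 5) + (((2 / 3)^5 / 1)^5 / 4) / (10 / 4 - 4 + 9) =69609011328377761 / 11832385430871495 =5.88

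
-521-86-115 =-722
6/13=0.46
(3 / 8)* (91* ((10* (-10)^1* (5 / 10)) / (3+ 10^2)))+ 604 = 242023 / 412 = 587.43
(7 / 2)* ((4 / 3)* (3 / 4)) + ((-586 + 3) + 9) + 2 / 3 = -3419 / 6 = -569.83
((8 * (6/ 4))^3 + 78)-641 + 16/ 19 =22151/ 19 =1165.84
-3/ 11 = -0.27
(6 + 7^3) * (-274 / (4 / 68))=-1625642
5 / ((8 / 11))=55 / 8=6.88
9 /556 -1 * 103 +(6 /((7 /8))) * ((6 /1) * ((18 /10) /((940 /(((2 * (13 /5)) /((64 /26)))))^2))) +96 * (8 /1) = 571743200268299 /859742800000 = 665.02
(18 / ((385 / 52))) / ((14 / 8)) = 3744 / 2695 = 1.39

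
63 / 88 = 0.72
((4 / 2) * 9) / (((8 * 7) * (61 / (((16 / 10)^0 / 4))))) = 9 / 6832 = 0.00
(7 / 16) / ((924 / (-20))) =-5 / 528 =-0.01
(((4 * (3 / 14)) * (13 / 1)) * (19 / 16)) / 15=247 / 280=0.88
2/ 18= 1/ 9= 0.11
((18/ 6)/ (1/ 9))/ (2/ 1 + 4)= 9/ 2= 4.50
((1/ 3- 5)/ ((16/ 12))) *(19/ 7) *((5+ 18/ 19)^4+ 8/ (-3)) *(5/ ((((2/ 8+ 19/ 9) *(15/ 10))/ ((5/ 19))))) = -9761990300/ 2215457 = -4406.31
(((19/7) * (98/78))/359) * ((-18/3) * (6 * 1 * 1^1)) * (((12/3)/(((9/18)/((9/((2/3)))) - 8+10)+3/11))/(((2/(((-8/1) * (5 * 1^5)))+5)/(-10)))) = 273600/228683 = 1.20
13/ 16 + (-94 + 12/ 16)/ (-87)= 2623/ 1392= 1.88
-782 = -782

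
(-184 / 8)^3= -12167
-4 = -4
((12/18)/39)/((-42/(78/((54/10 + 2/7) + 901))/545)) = -2725/142803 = -0.02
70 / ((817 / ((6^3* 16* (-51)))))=-12337920 / 817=-15101.49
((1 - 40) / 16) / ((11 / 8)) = -39 / 22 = -1.77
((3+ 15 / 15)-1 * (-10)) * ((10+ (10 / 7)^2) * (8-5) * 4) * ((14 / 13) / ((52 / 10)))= 70800 / 169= 418.93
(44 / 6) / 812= 11 / 1218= 0.01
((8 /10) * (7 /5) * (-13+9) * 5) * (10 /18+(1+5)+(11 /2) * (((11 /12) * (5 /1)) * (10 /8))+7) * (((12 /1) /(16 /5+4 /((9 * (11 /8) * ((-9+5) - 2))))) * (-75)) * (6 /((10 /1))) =404750115 /2336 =173266.32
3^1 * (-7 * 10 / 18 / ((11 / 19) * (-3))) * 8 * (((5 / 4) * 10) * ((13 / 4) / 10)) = 43225 / 198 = 218.31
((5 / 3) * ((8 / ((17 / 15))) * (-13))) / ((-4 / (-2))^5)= -4.78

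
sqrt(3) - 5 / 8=1.11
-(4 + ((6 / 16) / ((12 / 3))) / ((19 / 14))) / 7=-1237 / 2128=-0.58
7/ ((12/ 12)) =7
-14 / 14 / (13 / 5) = -5 / 13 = -0.38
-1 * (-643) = 643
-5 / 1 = -5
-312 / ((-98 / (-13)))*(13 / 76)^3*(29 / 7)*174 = -2810316717 / 18821096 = -149.32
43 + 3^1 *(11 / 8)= 377 / 8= 47.12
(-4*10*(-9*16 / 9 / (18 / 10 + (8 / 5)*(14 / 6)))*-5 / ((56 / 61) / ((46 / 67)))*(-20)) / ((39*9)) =112240000 / 4554459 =24.64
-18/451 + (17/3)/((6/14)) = 53507/4059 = 13.18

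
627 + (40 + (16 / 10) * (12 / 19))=63461 / 95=668.01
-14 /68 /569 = -7 /19346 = -0.00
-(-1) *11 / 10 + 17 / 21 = 401 / 210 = 1.91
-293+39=-254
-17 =-17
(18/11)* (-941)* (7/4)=-59283/22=-2694.68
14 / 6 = 7 / 3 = 2.33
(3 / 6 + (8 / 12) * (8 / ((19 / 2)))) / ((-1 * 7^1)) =-121 / 798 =-0.15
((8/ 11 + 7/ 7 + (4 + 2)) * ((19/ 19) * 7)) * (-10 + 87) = 4165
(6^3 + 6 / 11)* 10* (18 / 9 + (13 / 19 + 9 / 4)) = 2233125 / 209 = 10684.81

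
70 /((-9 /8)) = -560 /9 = -62.22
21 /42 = 1 /2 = 0.50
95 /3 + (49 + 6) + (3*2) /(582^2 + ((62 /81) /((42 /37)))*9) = 16645198982 /192059949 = 86.67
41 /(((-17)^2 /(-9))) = -369 /289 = -1.28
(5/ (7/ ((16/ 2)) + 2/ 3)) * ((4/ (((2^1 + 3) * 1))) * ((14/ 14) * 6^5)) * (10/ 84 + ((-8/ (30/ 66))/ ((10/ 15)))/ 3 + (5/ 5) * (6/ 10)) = -163037.80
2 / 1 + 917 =919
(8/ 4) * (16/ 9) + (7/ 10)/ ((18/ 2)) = 109/ 30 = 3.63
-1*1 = -1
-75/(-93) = 25/31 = 0.81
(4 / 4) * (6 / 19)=6 / 19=0.32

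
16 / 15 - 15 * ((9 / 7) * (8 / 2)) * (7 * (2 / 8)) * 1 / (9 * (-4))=289 / 60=4.82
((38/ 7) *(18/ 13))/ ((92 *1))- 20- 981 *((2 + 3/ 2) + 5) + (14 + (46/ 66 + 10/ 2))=-1151894287/ 138138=-8338.72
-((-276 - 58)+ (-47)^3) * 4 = 416628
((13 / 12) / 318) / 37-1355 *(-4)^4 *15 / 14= -367325107109 / 988344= -371657.14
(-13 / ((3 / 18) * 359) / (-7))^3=474552 / 15870019697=0.00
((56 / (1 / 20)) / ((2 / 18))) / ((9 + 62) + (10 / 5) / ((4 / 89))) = 960 / 11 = 87.27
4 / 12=1 / 3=0.33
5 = 5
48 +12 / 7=348 / 7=49.71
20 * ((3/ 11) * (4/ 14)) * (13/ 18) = 260/ 231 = 1.13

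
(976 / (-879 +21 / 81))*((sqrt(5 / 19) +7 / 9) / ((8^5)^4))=-1281 / 1709638476143878209536 - 1647*sqrt(95) / 32483131046733685981184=-0.00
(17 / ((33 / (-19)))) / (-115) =323 / 3795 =0.09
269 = 269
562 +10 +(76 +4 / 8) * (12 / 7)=4922 / 7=703.14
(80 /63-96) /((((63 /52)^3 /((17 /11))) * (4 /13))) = -46362957056 /173282571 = -267.56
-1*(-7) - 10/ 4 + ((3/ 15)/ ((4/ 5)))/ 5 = 91/ 20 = 4.55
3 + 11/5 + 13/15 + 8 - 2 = 181/15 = 12.07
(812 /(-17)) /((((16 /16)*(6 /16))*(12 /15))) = -159.22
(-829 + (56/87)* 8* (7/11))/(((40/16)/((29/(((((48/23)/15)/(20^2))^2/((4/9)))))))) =-10450619825000/297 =-35187272138.05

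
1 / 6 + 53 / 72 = 65 / 72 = 0.90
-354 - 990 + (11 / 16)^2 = -1343.53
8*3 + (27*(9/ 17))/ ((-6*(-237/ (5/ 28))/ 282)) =921531/ 37604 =24.51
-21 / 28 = -3 / 4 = -0.75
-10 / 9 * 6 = -20 / 3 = -6.67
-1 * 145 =-145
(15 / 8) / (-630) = -1 / 336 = -0.00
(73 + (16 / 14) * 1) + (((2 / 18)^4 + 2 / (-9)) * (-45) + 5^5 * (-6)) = -95251904 / 5103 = -18665.86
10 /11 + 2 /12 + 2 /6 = 31 /22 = 1.41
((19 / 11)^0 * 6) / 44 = 3 / 22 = 0.14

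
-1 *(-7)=7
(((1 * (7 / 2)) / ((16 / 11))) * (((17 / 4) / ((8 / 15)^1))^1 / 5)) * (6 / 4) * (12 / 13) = 35343 / 6656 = 5.31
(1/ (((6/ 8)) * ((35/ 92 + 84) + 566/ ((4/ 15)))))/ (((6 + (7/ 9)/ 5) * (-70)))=-552/ 393680987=-0.00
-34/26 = -17/13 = -1.31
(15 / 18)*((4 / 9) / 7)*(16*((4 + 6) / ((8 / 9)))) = 200 / 21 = 9.52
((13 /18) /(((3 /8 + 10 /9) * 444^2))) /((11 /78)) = 169 /9667878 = 0.00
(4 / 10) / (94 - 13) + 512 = 207362 / 405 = 512.00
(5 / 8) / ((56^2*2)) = 5 / 50176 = 0.00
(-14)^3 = -2744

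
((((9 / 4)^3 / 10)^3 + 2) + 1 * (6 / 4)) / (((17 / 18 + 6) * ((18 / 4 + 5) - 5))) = 1304924489 / 8192000000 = 0.16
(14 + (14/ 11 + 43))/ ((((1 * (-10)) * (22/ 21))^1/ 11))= -13461/ 220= -61.19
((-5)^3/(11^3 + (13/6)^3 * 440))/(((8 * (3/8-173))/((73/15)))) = 16425/216502132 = 0.00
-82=-82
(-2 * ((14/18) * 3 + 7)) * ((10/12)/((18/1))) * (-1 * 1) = 70/81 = 0.86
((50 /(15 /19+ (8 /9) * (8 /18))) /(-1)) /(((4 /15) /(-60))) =17313750 /1823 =9497.39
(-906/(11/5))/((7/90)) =-407700/77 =-5294.81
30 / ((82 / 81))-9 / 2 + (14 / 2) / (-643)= 1324649 / 52726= 25.12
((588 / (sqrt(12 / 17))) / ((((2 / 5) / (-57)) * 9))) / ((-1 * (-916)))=-4655 * sqrt(51) / 2748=-12.10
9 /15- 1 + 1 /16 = -27 /80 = -0.34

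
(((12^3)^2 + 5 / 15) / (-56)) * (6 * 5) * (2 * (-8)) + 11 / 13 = 2329067857 / 91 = 25594152.27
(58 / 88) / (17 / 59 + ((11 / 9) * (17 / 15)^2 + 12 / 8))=3464775 / 17652734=0.20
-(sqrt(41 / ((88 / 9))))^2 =-369 / 88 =-4.19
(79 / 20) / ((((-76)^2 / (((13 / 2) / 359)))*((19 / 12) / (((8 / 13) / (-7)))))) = -237 / 344733340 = -0.00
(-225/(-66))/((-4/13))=-975/88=-11.08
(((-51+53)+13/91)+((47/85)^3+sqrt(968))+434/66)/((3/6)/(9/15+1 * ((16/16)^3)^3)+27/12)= 20173293808/5816377875+352 * sqrt(2)/41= 15.61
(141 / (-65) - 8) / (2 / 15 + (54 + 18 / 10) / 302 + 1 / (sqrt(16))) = -1197732 / 66911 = -17.90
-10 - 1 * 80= -90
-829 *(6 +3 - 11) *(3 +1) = 6632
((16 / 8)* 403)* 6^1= 4836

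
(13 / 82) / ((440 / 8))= 13 / 4510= 0.00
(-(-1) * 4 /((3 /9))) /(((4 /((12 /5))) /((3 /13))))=1.66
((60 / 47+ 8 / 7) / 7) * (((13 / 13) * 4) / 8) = 398 / 2303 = 0.17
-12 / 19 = -0.63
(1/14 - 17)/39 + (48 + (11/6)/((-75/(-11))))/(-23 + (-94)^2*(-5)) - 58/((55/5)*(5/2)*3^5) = -119304247336/268801758225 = -0.44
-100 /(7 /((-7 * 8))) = 800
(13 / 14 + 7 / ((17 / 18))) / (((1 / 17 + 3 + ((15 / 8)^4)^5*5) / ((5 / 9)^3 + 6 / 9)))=699151776519922626068480 / 144234979230208673152484210331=0.00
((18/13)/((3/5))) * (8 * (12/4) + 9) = 990/13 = 76.15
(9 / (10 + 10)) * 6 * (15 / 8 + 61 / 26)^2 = 5203467 / 108160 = 48.11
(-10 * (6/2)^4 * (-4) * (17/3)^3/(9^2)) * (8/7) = 1572160/189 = 8318.31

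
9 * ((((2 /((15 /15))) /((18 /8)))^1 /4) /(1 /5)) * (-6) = -60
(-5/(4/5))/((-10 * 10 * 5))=1/80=0.01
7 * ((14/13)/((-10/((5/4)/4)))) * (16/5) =-49/65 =-0.75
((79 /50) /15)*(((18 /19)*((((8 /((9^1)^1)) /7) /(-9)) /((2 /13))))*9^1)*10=-8216 /9975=-0.82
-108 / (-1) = 108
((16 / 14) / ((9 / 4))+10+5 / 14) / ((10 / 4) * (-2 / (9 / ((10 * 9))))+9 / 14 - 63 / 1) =-1369 / 14157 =-0.10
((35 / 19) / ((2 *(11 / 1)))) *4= 70 / 209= 0.33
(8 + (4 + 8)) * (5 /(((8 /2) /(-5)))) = -125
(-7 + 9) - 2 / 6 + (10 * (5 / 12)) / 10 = 25 / 12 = 2.08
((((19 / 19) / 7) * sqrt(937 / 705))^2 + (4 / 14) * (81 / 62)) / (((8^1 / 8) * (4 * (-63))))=-214391 / 134932770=-0.00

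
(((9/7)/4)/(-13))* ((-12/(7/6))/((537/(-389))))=-21006/114023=-0.18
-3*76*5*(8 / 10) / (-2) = 456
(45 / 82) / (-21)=-15 / 574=-0.03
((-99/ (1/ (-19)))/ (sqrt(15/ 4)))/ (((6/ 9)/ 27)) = 50787 * sqrt(15)/ 5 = 39339.44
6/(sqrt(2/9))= 9 * sqrt(2)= 12.73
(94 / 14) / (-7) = -47 / 49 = -0.96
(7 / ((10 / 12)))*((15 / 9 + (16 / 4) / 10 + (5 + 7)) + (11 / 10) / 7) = 2987 / 25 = 119.48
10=10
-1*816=-816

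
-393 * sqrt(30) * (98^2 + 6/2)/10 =-3775551 * sqrt(30)/10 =-2067954.45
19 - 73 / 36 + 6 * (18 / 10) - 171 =-25781 / 180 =-143.23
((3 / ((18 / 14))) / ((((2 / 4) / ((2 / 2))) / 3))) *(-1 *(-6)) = 84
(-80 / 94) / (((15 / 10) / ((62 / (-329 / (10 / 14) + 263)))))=6200 / 34827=0.18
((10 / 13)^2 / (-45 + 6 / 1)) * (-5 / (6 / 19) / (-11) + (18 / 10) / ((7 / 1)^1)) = -39190 / 1522521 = -0.03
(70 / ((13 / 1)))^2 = 4900 / 169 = 28.99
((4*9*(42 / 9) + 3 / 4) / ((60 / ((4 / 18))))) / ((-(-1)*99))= 5 / 792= 0.01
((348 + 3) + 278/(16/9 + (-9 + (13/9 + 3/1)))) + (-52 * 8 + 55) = -2752/25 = -110.08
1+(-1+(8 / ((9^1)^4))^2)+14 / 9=66961630 / 43046721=1.56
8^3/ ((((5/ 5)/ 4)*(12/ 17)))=2901.33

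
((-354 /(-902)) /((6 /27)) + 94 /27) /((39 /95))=12140905 /949806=12.78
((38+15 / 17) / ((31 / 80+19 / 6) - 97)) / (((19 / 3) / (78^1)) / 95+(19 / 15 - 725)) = 0.00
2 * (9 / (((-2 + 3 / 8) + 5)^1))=16 / 3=5.33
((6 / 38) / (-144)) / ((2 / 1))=-1 / 1824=-0.00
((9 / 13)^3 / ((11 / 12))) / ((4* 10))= 2187 / 241670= 0.01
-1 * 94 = -94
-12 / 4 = -3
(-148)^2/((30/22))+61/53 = 12770947/795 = 16064.08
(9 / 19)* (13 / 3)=39 / 19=2.05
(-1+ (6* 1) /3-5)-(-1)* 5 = 1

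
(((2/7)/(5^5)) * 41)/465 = 82/10171875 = 0.00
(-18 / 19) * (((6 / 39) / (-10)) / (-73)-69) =5893272 / 90155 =65.37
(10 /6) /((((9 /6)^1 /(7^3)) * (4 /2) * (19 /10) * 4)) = 8575 /342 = 25.07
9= 9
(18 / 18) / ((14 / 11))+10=151 / 14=10.79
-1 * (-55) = 55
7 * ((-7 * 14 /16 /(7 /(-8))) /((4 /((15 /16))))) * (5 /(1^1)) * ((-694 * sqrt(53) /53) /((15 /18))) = -765135 * sqrt(53) /848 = -6568.71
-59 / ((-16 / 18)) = 531 / 8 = 66.38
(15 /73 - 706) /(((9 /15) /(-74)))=19063510 /219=87047.99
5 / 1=5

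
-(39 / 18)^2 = -169 / 36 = -4.69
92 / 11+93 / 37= 4427 / 407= 10.88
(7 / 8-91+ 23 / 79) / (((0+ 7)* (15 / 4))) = -3785 / 1106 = -3.42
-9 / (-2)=9 / 2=4.50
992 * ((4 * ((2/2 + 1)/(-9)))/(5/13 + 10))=-103168/1215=-84.91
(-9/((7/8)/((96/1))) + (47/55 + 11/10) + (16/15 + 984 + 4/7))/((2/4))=379/1155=0.33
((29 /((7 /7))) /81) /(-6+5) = -29 /81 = -0.36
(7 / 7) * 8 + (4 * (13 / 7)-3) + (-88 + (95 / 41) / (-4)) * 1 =-87421 / 1148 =-76.15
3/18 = 1/6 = 0.17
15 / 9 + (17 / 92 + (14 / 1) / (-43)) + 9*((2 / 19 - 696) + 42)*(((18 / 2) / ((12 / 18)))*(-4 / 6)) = 11943634663 / 225492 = 52967.00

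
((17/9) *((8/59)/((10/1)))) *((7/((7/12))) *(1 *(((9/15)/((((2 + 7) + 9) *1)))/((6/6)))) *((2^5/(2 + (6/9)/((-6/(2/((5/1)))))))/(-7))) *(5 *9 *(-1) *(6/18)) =1632/4543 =0.36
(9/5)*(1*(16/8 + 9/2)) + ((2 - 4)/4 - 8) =16/5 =3.20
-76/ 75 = -1.01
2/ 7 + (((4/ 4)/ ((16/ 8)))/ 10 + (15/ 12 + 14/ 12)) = 289/ 105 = 2.75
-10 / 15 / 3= -2 / 9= -0.22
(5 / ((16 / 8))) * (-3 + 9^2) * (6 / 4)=585 / 2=292.50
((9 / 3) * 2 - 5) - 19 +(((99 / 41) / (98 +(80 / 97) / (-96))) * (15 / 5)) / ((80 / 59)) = -1678455927 / 93530840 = -17.95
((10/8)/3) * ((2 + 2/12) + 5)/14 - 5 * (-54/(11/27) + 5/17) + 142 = 151450877/188496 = 803.47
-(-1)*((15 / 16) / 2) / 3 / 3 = 5 / 96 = 0.05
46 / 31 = 1.48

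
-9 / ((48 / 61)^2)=-3721 / 256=-14.54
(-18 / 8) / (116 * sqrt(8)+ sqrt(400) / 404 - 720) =5324922 * sqrt(2) / 4189353977+ 66097935 / 16757415908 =0.01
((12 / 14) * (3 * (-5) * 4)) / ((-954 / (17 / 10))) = 34 / 371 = 0.09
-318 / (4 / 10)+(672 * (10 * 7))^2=2212760805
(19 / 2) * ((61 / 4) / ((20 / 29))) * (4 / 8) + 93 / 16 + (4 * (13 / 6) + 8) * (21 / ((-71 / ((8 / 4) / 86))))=108180963 / 976960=110.73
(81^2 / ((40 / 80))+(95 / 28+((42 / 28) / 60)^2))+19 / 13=1911270091 / 145600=13126.86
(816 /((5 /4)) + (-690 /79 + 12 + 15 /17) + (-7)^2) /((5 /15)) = 14221326 /6715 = 2117.84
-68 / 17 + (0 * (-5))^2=-4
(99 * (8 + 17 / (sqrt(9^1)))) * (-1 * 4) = -5412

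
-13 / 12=-1.08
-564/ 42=-94/ 7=-13.43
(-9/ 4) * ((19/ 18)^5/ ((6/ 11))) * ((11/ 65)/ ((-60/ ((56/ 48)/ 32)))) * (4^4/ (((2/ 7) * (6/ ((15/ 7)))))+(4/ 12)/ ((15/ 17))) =2325856740977/ 13060694016000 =0.18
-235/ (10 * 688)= -47/ 1376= -0.03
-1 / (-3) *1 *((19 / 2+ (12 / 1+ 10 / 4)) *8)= 64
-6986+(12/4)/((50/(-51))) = -349453/50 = -6989.06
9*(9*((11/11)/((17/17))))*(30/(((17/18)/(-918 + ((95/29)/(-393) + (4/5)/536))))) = -10220421184434/4327061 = -2361977.61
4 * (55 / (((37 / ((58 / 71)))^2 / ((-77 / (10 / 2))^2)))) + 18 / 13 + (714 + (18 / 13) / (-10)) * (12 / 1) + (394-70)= 8917.16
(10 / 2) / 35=1 / 7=0.14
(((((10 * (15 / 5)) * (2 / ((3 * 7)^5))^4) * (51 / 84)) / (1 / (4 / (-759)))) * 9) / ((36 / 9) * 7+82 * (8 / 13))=-104 / 164241612850183730878824942057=-0.00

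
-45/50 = -9/10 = -0.90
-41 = -41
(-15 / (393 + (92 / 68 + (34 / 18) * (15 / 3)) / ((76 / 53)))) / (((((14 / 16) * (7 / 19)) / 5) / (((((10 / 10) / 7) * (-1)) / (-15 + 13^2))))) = 828495 / 1537569187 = 0.00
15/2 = 7.50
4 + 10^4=10004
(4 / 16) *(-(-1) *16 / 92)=1 / 23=0.04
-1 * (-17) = 17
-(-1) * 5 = 5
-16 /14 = -8 /7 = -1.14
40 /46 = 20 /23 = 0.87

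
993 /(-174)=-331 /58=-5.71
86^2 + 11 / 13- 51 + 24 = 95808 / 13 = 7369.85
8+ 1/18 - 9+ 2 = 19/18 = 1.06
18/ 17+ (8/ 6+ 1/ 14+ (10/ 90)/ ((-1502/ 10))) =3961837/ 1608642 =2.46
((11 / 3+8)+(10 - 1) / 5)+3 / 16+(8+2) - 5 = 4477 / 240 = 18.65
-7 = -7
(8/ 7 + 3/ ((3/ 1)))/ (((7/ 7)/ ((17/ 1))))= 255/ 7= 36.43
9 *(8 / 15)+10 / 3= 122 / 15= 8.13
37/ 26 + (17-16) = 63/ 26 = 2.42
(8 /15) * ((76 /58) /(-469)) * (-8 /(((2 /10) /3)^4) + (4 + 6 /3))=603.48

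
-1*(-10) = 10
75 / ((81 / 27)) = 25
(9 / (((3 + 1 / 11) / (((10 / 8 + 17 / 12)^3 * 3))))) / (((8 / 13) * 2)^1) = 2288 / 17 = 134.59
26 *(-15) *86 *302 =-10129080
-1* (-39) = 39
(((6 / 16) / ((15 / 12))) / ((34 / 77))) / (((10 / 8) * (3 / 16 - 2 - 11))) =-3696 / 87125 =-0.04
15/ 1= 15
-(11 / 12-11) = 121 / 12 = 10.08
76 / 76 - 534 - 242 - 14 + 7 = -782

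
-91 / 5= -18.20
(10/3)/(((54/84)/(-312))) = -1617.78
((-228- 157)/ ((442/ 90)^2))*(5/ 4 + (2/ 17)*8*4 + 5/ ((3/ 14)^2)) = -6038542125/ 3321188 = -1818.19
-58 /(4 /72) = -1044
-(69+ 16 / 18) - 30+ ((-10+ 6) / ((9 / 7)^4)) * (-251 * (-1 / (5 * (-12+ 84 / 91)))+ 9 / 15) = -111169549 / 1180980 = -94.13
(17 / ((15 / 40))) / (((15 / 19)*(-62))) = -1292 / 1395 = -0.93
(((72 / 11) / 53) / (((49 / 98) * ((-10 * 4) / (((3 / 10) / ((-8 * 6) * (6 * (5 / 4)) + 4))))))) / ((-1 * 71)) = -27 / 368397700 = -0.00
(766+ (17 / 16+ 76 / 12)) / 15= 37123 / 720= 51.56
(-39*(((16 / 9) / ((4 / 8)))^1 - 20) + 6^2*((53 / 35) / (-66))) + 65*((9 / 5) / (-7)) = 720481 / 1155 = 623.79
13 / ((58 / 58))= 13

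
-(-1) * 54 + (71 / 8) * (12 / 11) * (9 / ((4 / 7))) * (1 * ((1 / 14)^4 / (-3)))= 26078337 / 482944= 54.00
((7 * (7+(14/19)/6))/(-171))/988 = -1421/4815018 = -0.00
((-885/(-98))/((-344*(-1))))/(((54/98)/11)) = 3245/6192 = 0.52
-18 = -18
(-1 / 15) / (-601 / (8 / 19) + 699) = 8 / 87405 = 0.00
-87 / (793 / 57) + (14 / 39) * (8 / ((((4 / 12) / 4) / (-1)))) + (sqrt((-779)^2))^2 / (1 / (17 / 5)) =8180662086 / 3965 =2063218.68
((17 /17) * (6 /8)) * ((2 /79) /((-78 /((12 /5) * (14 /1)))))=-42 /5135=-0.01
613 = 613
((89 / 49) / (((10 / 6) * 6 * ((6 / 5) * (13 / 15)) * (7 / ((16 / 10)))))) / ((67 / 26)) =356 / 22981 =0.02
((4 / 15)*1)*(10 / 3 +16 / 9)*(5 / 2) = 92 / 27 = 3.41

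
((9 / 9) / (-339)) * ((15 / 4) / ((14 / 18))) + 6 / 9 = 6193 / 9492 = 0.65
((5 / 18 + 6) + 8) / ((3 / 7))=1799 / 54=33.31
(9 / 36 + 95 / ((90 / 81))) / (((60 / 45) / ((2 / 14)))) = 147 / 16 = 9.19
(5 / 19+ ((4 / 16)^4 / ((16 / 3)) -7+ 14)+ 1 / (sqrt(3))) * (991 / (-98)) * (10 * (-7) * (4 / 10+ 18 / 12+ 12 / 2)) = 78289 * sqrt(3) / 42+ 44257163145 / 1089536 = 43848.78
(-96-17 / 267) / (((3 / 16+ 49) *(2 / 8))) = -1641536 / 210129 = -7.81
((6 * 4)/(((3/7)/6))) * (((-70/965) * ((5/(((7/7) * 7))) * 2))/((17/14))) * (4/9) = -125440/9843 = -12.74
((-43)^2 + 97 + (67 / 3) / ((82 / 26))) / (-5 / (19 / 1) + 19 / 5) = 552.21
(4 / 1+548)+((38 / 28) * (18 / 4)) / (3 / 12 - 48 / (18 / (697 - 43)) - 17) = 27213981 / 49301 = 552.00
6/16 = 3/8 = 0.38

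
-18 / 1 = -18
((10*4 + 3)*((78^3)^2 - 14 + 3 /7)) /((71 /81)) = 5490591464433339 /497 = 11047467735278.35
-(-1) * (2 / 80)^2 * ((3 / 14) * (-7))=-3 / 3200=-0.00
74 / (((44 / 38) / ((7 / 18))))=4921 / 198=24.85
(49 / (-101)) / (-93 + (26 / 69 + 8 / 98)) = 165669 / 31601183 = 0.01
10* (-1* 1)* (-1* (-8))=-80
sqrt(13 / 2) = sqrt(26) / 2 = 2.55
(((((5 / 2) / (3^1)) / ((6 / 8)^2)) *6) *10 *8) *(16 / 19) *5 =512000 / 171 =2994.15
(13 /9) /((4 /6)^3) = 4.88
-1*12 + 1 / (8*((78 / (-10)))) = -3749 / 312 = -12.02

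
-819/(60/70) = -1911/2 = -955.50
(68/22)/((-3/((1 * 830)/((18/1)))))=-47.51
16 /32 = 1 /2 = 0.50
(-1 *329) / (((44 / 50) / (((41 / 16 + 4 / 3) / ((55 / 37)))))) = -1034705 / 1056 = -979.83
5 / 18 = 0.28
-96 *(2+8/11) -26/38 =-54863/209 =-262.50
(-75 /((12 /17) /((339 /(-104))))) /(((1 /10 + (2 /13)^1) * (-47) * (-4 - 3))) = 240125 /57904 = 4.15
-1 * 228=-228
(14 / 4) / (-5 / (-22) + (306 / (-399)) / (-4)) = 10241 / 1226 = 8.35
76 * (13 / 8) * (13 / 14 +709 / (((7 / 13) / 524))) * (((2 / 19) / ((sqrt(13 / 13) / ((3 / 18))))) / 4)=125572577 / 336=373727.91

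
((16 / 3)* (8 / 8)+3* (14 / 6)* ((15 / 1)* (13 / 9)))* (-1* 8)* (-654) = 821424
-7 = -7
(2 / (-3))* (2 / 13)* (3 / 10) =-2 / 65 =-0.03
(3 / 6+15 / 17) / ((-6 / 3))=-47 / 68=-0.69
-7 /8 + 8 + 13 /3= 275 /24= 11.46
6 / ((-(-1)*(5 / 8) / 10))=96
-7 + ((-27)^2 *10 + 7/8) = 58271/8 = 7283.88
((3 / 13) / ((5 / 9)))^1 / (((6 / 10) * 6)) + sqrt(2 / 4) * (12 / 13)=3 / 26 + 6 * sqrt(2) / 13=0.77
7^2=49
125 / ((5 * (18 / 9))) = 25 / 2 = 12.50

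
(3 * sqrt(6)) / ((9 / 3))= sqrt(6)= 2.45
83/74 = 1.12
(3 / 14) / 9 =0.02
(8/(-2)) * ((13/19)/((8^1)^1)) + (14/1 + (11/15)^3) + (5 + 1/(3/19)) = 25.39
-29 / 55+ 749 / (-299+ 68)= -622 / 165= -3.77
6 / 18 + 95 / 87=124 / 87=1.43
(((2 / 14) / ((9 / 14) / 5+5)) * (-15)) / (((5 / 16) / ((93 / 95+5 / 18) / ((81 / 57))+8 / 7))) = -551728 / 203553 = -2.71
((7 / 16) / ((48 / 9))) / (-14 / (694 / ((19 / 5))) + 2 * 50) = 12145 / 14793984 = 0.00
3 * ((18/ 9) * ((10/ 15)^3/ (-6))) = -8/ 27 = -0.30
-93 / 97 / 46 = -93 / 4462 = -0.02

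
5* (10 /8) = 25 /4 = 6.25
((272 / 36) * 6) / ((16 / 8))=68 / 3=22.67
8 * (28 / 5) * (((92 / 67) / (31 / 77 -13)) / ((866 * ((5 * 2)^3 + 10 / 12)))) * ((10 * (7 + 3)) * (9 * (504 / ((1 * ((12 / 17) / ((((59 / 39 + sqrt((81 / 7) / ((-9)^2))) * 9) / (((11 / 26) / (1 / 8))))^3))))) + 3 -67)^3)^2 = -12790921860310584027615832287476322127887457097563393705997710905 / 1530597846920266406245613491072 -7030585921442816172708431436449515329667159451527094998311783375 * sqrt(7) / 2226324140974932954539074168832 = -16711923697812227802860710000000000.00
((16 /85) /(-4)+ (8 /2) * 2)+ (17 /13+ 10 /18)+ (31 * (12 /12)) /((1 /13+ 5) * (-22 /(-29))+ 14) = 11.55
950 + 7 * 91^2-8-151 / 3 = 176576 / 3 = 58858.67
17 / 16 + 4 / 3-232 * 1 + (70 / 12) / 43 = -473623 / 2064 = -229.47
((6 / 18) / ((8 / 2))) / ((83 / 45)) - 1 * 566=-187897 / 332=-565.95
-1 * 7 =-7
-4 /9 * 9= -4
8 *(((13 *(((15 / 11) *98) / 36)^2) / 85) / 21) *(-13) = -579670 / 55539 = -10.44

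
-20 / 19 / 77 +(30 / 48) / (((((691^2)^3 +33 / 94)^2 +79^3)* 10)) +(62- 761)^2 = 299399404692540116369878919084225710824146901523 / 612768727590446006592895383258015037621996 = 488600.99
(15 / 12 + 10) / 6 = 15 / 8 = 1.88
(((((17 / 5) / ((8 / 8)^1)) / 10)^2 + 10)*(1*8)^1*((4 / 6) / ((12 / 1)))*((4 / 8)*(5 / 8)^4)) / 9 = 25289 / 663552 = 0.04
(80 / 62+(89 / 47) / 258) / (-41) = -487799 / 15412146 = -0.03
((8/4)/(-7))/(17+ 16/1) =-2/231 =-0.01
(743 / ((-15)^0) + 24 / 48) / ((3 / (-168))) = -41636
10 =10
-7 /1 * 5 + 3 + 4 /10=-158 /5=-31.60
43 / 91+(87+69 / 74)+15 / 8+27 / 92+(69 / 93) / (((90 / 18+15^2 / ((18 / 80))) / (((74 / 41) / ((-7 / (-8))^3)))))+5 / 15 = 1175041250864237 / 12925500744520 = 90.91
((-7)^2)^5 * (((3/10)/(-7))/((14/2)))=-17294403/10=-1729440.30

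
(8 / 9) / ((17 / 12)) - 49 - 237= -14554 / 51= -285.37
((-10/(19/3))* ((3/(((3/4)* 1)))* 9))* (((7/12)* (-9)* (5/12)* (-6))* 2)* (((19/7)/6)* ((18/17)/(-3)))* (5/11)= 20250/187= 108.29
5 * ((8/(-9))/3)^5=-163840/14348907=-0.01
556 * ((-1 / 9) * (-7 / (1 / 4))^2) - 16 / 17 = -7410512 / 153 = -48434.72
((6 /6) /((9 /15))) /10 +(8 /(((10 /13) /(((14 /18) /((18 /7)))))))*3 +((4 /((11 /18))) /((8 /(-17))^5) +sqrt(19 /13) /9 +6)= -1630215791 /6082560 +sqrt(247) /117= -267.88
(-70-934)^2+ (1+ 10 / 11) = 11088197 / 11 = 1008017.91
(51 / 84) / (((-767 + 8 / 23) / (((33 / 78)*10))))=-1955 / 583492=-0.00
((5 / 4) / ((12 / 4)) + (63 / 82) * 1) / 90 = 583 / 44280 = 0.01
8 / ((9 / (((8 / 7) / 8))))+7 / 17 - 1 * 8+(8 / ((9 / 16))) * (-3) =-53687 / 1071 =-50.13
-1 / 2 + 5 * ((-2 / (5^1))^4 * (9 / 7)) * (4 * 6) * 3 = 19861 / 1750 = 11.35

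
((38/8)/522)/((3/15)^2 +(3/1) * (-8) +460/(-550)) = -5225/14238072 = -0.00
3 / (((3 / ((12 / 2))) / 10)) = 60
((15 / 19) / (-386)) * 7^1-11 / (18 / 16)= -9.79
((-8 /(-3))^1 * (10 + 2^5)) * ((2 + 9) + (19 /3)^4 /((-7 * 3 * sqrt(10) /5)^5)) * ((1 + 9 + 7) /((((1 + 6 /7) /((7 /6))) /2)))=26304.94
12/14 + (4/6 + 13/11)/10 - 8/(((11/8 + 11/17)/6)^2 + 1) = -6.14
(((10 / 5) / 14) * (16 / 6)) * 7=8 / 3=2.67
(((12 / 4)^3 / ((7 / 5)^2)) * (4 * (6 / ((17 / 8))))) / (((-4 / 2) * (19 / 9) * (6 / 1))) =-97200 / 15827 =-6.14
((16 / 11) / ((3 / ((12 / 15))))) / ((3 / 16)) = 1024 / 495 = 2.07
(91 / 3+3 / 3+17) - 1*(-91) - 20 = 358 / 3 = 119.33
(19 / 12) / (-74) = -19 / 888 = -0.02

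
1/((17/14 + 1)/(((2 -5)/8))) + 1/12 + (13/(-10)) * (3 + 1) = -2458/465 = -5.29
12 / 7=1.71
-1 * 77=-77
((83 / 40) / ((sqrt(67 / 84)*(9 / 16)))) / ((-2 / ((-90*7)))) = 2324*sqrt(1407) / 67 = 1301.09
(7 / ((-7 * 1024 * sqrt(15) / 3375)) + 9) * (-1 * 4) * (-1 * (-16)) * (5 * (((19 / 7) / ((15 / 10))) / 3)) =-12160 / 7 + 2375 * sqrt(15) / 56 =-1572.89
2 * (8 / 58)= 8 / 29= 0.28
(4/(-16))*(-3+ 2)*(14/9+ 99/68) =1843/2448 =0.75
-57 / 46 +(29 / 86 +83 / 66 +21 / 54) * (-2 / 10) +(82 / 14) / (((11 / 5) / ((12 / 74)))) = -152677964 / 126794745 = -1.20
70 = 70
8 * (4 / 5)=32 / 5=6.40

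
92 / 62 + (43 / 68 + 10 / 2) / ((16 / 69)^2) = 57328121 / 539648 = 106.23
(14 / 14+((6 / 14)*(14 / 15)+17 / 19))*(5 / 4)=109 / 38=2.87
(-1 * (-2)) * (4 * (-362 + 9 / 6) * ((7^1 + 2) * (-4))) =103824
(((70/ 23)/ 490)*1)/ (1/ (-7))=-1/ 23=-0.04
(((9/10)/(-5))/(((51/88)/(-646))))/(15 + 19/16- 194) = -80256/71125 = -1.13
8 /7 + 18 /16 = 127 /56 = 2.27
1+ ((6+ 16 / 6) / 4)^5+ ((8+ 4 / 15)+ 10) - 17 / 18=66.07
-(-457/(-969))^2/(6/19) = -208849/296514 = -0.70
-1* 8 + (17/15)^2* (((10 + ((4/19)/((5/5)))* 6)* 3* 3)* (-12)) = -745952/475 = -1570.43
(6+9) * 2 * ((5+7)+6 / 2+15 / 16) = 3825 / 8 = 478.12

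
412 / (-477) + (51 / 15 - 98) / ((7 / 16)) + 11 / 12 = -14436209 / 66780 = -216.18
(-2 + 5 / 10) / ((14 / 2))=-3 / 14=-0.21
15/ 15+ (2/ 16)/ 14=113/ 112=1.01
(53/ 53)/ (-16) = -1/ 16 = -0.06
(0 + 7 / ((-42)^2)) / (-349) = -1 / 87948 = -0.00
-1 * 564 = -564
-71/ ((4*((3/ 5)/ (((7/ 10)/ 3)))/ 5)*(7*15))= -71/ 216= -0.33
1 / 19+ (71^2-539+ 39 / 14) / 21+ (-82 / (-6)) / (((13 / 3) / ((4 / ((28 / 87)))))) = 18427837 / 72618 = 253.76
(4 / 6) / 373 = 2 / 1119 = 0.00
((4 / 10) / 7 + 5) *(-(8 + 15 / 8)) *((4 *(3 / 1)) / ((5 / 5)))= -41949 / 70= -599.27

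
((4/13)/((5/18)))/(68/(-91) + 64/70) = 126/19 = 6.63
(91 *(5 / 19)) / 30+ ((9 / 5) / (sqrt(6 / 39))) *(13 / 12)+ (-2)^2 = 547 / 114+ 39 *sqrt(26) / 40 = 9.77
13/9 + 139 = 1264/9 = 140.44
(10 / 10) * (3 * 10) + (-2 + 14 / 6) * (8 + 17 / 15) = 1487 / 45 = 33.04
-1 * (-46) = 46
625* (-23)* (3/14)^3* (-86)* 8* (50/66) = 278156250/3773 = 73722.83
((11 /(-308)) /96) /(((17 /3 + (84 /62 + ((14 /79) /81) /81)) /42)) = -16067889 /7220556992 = -0.00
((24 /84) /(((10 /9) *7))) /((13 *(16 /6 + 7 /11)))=297 /347165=0.00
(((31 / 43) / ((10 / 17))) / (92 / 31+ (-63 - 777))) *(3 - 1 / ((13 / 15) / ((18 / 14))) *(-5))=-3871869 / 253836310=-0.02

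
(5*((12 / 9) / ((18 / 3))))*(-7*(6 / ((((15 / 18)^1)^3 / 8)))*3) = -48384 / 25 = -1935.36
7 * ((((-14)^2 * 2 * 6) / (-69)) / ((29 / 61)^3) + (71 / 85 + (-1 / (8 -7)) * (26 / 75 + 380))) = -3488236913833 / 715207425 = -4877.24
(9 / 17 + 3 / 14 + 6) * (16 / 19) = 12840 / 2261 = 5.68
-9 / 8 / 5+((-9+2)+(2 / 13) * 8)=-3117 / 520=-5.99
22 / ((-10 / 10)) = -22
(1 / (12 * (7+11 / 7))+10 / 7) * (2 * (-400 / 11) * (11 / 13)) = -72490 / 819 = -88.51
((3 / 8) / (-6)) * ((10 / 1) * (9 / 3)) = -15 / 8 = -1.88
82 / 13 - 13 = -87 / 13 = -6.69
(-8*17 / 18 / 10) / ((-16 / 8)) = 17 / 45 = 0.38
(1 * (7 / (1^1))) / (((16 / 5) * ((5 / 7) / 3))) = 9.19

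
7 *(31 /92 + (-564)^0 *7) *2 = 4725 /46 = 102.72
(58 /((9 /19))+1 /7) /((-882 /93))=-239413 /18522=-12.93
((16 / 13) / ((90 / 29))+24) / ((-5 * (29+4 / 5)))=-14272 / 87165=-0.16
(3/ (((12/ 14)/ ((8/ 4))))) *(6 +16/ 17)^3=11501224/ 4913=2340.98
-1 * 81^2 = -6561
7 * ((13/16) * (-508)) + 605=-9137/4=-2284.25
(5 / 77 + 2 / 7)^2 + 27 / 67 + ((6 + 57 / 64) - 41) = -853810205 / 25423552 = -33.58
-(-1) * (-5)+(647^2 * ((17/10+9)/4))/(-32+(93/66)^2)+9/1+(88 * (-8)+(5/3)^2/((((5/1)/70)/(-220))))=-60878567507/1307430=-46563.54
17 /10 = 1.70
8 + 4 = 12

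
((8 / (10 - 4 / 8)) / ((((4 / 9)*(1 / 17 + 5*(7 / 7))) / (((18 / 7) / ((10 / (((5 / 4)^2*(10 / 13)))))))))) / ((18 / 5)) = 19125 / 594776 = 0.03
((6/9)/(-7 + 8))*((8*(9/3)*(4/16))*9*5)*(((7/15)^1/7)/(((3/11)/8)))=352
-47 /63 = -0.75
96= 96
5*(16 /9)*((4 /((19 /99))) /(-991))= -0.19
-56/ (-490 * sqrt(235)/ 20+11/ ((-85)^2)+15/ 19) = 9734444800/ 30998942654757+301510810000 * sqrt(235)/ 30998942654757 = 0.15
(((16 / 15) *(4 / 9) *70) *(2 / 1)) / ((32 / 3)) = 6.22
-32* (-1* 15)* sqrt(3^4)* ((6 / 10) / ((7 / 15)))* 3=116640 / 7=16662.86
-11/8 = -1.38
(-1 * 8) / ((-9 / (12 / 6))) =16 / 9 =1.78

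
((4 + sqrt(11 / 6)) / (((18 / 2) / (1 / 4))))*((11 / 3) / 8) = 11*sqrt(66) / 5184 + 11 / 216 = 0.07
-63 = -63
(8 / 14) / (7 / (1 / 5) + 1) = 1 / 63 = 0.02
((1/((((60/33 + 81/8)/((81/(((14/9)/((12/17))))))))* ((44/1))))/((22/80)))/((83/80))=27993600/114187997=0.25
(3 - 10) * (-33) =231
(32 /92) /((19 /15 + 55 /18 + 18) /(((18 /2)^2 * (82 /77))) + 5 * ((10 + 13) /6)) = 116640 /6514129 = 0.02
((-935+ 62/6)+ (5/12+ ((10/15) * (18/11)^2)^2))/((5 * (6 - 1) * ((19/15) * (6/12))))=-161823459/2781790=-58.17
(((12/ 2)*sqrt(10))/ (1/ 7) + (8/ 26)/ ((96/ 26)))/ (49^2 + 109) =1/ 30120 + 21*sqrt(10)/ 1255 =0.05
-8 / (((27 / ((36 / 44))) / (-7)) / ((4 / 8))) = 28 / 33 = 0.85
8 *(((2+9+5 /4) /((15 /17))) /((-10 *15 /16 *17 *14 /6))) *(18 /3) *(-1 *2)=448 /125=3.58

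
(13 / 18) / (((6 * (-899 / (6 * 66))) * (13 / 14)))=-0.06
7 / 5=1.40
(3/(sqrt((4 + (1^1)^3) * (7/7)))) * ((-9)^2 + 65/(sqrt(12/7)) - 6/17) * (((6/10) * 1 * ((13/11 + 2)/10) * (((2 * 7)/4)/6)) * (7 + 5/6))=29939 * sqrt(105)/5280 + 3157413 * sqrt(5)/74800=152.49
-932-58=-990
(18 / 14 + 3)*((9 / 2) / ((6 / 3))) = 135 / 14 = 9.64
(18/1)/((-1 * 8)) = -9/4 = -2.25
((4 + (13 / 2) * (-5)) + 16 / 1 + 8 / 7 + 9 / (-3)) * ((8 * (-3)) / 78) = 4.42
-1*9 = -9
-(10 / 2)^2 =-25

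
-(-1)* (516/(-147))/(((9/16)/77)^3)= -6563938304/729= -9004030.60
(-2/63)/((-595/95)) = 38/7497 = 0.01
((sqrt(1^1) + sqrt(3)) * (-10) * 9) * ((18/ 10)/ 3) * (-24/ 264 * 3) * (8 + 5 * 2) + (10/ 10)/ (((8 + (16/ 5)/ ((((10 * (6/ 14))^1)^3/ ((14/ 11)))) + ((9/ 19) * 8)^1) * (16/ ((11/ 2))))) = 3897366912387/ 14700391552 + 2916 * sqrt(3)/ 11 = 724.27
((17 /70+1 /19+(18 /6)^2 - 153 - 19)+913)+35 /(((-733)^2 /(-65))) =536153906327 /714594370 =750.29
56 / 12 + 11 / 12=67 / 12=5.58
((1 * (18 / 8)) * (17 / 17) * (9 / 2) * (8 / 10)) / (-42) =-27 / 140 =-0.19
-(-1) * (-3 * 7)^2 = 441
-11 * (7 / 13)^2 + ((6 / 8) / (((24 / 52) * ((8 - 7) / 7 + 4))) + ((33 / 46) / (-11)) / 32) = -20193799 / 7214272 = -2.80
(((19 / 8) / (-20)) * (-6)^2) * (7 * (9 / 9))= -1197 / 40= -29.92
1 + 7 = 8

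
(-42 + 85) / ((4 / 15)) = 645 / 4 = 161.25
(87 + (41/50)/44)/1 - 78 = 19841/2200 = 9.02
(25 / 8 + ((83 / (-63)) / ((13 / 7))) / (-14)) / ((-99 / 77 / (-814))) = 2010.55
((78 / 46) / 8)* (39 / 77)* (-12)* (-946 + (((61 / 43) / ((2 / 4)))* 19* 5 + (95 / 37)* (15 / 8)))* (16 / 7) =39008051199 / 19723627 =1977.73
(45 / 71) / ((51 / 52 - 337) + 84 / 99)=-77220 / 40835863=-0.00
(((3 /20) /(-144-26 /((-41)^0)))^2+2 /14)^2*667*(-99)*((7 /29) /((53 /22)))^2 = -13.53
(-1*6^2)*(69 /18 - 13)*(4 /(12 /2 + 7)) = 1320 /13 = 101.54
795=795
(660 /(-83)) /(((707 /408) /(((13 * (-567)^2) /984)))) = -6698912220 /343703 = -19490.41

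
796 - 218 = 578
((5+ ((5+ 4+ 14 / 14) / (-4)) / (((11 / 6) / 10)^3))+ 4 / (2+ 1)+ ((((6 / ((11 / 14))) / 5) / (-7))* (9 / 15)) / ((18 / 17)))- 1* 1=-39979942 / 99825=-400.50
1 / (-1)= -1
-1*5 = -5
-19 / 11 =-1.73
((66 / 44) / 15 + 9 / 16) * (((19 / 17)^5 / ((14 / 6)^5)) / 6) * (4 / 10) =10629893007 / 9545414639600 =0.00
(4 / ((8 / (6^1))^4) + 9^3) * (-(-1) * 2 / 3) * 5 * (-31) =-2414745 / 32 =-75460.78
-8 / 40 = -1 / 5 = -0.20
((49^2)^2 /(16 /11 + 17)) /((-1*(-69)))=9058973 /2001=4527.22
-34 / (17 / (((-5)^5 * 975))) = 6093750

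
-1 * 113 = -113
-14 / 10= -7 / 5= -1.40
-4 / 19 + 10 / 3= 178 / 57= 3.12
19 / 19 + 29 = 30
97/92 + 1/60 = 739/690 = 1.07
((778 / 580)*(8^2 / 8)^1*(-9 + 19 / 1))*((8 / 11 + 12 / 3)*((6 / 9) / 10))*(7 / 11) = 1132768 / 52635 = 21.52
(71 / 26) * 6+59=980 / 13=75.38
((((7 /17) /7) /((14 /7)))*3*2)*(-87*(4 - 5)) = 261 /17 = 15.35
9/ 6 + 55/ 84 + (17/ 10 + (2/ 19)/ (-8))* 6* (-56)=-4505701/ 7980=-564.62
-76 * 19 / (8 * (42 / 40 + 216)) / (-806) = 1805 / 1749423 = 0.00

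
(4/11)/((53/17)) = 68/583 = 0.12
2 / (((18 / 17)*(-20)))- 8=-1457 / 180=-8.09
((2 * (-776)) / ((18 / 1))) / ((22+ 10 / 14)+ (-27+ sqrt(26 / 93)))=19012 * sqrt(2418) / 370917+ 841960 / 41213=22.95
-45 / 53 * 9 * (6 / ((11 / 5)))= -12150 / 583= -20.84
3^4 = 81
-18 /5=-3.60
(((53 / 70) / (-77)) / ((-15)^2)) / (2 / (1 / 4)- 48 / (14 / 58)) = 53 / 231462000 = 0.00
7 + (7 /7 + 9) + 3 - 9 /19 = 19.53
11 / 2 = 5.50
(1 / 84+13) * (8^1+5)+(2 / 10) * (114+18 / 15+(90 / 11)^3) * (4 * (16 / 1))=8654.38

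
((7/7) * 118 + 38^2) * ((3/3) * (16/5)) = 24992/5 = 4998.40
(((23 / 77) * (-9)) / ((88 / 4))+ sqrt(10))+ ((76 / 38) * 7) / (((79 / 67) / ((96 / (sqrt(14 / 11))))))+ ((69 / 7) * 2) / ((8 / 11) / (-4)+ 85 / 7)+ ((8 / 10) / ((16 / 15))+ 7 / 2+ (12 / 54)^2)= sqrt(10)+ 490786027 / 84249396+ 6432 * sqrt(154) / 79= 1019.36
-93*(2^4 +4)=-1860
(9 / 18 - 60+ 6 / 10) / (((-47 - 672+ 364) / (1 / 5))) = 589 / 17750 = 0.03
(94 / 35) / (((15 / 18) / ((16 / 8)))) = 1128 / 175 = 6.45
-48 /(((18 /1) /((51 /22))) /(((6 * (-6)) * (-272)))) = -665856 /11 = -60532.36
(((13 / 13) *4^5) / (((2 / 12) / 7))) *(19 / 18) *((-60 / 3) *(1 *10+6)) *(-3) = 43581440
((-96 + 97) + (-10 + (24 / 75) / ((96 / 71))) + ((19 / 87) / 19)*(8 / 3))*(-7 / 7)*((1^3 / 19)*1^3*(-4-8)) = -227923 / 41325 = -5.52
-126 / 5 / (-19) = 126 / 95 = 1.33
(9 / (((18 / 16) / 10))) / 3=80 / 3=26.67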